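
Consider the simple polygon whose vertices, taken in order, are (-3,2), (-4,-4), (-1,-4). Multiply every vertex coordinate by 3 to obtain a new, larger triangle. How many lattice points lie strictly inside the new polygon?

The shoelace formula gives twice the area as |[(-3)·(-4) − (-4)·2] + [(-4)·(-4) − (-1)·(-4)] + [(-1)·2 − (-3)·(-4)]| = 18, so the area is 9.
Summing gcd(|Δx|,|Δy|) over the edges gives the boundary count: gcd(1,6) + gcd(3,0) + gcd(2,6) = 1+3+2 = 6.
Scaling by 3 multiplies the area by 3² = 9 (so the new area is 81) and multiplies the boundary lattice-point count by 3, giving 18.
By Pick's theorem, the interior count of the dilated polygon is 81 − 18/2 + 1 = 73.

73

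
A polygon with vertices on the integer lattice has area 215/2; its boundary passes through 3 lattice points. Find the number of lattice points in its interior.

107

From Pick's theorem, I = A − B/2 + 1 = 215/2 − 3/2 + 1 = 107.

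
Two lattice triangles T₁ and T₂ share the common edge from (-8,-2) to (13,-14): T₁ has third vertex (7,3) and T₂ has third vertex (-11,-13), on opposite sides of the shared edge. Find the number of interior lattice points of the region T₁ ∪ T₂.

The union is the simple quadrilateral with vertices (-8,-2), (7,3), (13,-14), (-11,-13) in order.
Using the shoelace formula, 2A = |((-8)·3 − 7·(-2)) + (7·(-14) − 13·3) + (13·(-13) − (-11)·(-14)) + ((-11)·(-2) − (-8)·(-13))| = 552, so the area is 276.
The number of boundary lattice points is Σ gcd(|Δx|,|Δy|) = gcd(15,5) + gcd(6,17) + gcd(24,1) + gcd(3,11) = 5+1+1+1 = 8.
By Pick's theorem I = A − B/2 + 1 = 276 − 8/2 + 1 = 273.

273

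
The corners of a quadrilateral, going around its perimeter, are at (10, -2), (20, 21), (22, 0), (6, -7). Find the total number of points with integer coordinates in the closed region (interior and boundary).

157

The shoelace formula gives twice the area as |(10·21 − 20·(-2)) + (20·0 − 22·21) + (22·(-7) − 6·0) + (6·(-2) − 10·(-7))| = 308, so the area is 154.
The number of boundary lattice points is Σ gcd(|Δx|,|Δy|) = gcd(10,23) + gcd(2,21) + gcd(16,7) + gcd(4,5) = 1+1+1+1 = 4.
Pick's theorem gives I = A − B/2 + 1 = 154 − 4/2 + 1 = 153, so the closed region contains I + B = 153 + 4 = 157 lattice points.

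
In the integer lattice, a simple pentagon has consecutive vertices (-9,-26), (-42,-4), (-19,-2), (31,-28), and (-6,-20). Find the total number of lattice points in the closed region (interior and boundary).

643

Using the shoelace formula, 2A = |((-9)·(-4) − (-42)·(-26)) + ((-42)·(-2) − (-19)·(-4)) + ((-19)·(-28) − 31·(-2)) + (31·(-20) − (-6)·(-28)) + ((-6)·(-26) − (-9)·(-20))| = 1266, so the area is 633.
Along each edge there are gcd(|Δx|,|Δy|)+1 lattice points, so counting each shared vertex once the boundary has gcd(33,22) + gcd(23,2) + gcd(50,26) + gcd(37,8) + gcd(3,6) = 11+1+2+1+3 = 18.
Pick's theorem gives I = A − B/2 + 1 = 633 − 18/2 + 1 = 625, so the closed region contains I + B = 625 + 18 = 643 lattice points.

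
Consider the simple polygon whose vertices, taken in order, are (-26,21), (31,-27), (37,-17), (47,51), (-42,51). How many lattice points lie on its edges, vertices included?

98

Summing gcd(|Δx|,|Δy|) over the edges gives the boundary count: gcd(57,48) + gcd(6,10) + gcd(10,68) + gcd(89,0) + gcd(16,30) = 3+2+2+89+2 = 98.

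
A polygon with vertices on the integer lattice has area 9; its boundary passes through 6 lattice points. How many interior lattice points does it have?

From Pick's theorem, I = A − B/2 + 1 = 9 − 6/2 + 1 = 7.

7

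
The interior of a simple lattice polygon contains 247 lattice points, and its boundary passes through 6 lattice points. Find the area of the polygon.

249

By Pick's theorem, A = I + B/2 − 1 = 247 + 6/2 − 1 = 249.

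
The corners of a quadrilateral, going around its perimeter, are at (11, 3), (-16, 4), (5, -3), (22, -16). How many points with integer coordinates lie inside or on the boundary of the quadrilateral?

The shoelace formula gives twice the area as |(11·4 − (-16)·3) + ((-16)·(-3) − 5·4) + (5·(-16) − 22·(-3)) + (22·3 − 11·(-16))| = 348, so the area is 174.
Summing gcd(|Δx|,|Δy|) over the edges gives the boundary count: gcd(27,1) + gcd(21,7) + gcd(17,13) + gcd(11,19) = 1+7+1+1 = 10.
Pick's theorem gives I = A − B/2 + 1 = 174 − 10/2 + 1 = 170, so the closed region contains I + B = 170 + 10 = 180 lattice points.

180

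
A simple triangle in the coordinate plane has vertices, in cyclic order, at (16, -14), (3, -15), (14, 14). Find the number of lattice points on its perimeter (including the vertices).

Along each edge there are gcd(|Δx|,|Δy|)+1 lattice points, so counting each shared vertex once the boundary has gcd(13,1) + gcd(11,29) + gcd(2,28) = 1+1+2 = 4.

4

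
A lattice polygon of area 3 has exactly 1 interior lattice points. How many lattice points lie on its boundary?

6

Pick's theorem gives A = I + B/2 − 1, so B = 2(A − I + 1) = 2(3 − 1 + 1) = 6.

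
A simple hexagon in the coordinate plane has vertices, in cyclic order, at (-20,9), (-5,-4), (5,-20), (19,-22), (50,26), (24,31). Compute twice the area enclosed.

3871

Using the shoelace formula, 2A = |((-20)·(-4) − (-5)·9) + ((-5)·(-20) − 5·(-4)) + (5·(-22) − 19·(-20)) + (19·26 − 50·(-22)) + (50·31 − 24·26) + (24·9 − (-20)·31)| = 3871, so the area is 1935.5.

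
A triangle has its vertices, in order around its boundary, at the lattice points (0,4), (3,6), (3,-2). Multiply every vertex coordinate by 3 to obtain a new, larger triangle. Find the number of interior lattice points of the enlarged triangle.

91

The shoelace formula gives twice the area as |[0·6 − 3·4] + [3·(-2) − 3·6] + [3·4 − 0·(-2)]| = 24, so the area is 12.
The number of boundary lattice points is Σ gcd(|Δx|,|Δy|) = gcd(3,2) + gcd(0,8) + gcd(3,6) = 1+8+3 = 12.
Scaling by 3 multiplies the area by 3² = 9 (so the new area is 108) and multiplies the boundary lattice-point count by 3, giving 36.
By Pick's theorem, the interior count of the dilated polygon is 108 − 36/2 + 1 = 91.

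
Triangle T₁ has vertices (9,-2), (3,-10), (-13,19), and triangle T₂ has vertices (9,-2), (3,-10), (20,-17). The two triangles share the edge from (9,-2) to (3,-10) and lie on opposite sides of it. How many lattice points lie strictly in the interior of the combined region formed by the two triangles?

239

The union is the simple quadrilateral with vertices (9,-2), (-13,19), (3,-10), (20,-17) in order.
The shoelace formula gives twice the area as |(9·19 − (-13)·(-2)) + ((-13)·(-10) − 3·19) + (3·(-17) − 20·(-10)) + (20·(-2) − 9·(-17))| = 480, so the area is 240.
The number of boundary lattice points is Σ gcd(|Δx|,|Δy|) = gcd(22,21) + gcd(16,29) + gcd(17,7) + gcd(11,15) = 1+1+1+1 = 4.
By Pick's theorem I = A − B/2 + 1 = 240 − 4/2 + 1 = 239.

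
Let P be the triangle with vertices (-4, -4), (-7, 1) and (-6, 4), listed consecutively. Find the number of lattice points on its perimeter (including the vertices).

The number of boundary lattice points is Σ gcd(|Δx|,|Δy|) = gcd(3,5) + gcd(1,3) + gcd(2,8) = 1+1+2 = 4.

4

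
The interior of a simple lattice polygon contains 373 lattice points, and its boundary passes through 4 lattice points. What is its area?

By Pick's theorem, A = I + B/2 − 1 = 373 + 4/2 − 1 = 374.

374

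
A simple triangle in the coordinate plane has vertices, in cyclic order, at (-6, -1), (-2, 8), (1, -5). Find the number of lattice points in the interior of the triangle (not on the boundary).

Using the shoelace formula, 2A = |((-6)·8 − (-2)·(-1)) + ((-2)·(-5) − 1·8) + (1·(-1) − (-6)·(-5))| = 79, so the area is 39.5.
The number of boundary lattice points is Σ gcd(|Δx|,|Δy|) = gcd(4,9) + gcd(3,13) + gcd(7,4) = 1+1+1 = 3.
Pick's theorem gives I = A − B/2 + 1 = 39.5 − 3/2 + 1 = 39.

39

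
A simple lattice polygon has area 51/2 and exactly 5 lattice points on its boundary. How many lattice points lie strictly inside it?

24

From Pick's theorem, I = A − B/2 + 1 = 51/2 − 5/2 + 1 = 24.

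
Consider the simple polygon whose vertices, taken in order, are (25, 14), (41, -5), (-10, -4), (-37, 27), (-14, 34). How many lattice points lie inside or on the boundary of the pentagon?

The shoelace formula gives twice the area as |(25·(-5) − 41·14) + (41·(-4) − (-10)·(-5)) + ((-10)·27 − (-37)·(-4)) + ((-37)·34 − (-14)·27) + ((-14)·14 − 25·34)| = 3257, so the area is 1628.5.
Along each edge there are gcd(|Δx|,|Δy|)+1 lattice points, so counting each shared vertex once the boundary has gcd(16,19) + gcd(51,1) + gcd(27,31) + gcd(23,7) + gcd(39,20) = 1+1+1+1+1 = 5.
Pick's theorem gives I = A − B/2 + 1 = 1628.5 − 5/2 + 1 = 1627, so the closed region contains I + B = 1627 + 5 = 1632 lattice points.

1632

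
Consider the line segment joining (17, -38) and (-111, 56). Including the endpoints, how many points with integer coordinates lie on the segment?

3

The number of lattice points on a segment between lattice points is gcd(|Δx|,|Δy|) + 1 = gcd(128,94) + 1 = 2 + 1 = 3.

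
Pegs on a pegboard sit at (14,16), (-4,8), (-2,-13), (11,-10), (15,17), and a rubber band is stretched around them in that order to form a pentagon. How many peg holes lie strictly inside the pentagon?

371

The shoelace formula gives twice the area as |(14·8 − (-4)·16) + ((-4)·(-13) − (-2)·8) + ((-2)·(-10) − 11·(-13)) + (11·17 − 15·(-10)) + (15·16 − 14·17)| = 746, so the area is 373.
The number of boundary lattice points is Σ gcd(|Δx|,|Δy|) = gcd(18,8) + gcd(2,21) + gcd(13,3) + gcd(4,27) + gcd(1,1) = 2+1+1+1+1 = 6.
By Pick's theorem A = I + B/2 − 1, so I = 373 − 6/2 + 1 = 371.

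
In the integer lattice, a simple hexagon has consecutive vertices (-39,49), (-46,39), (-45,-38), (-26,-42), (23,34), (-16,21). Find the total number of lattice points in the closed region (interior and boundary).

3151

The shoelace formula gives twice the area as |((-39)·39 − (-46)·49) + ((-46)·(-38) − (-45)·39) + ((-45)·(-42) − (-26)·(-38)) + ((-26)·34 − 23·(-42)) + (23·21 − (-16)·34) + ((-16)·49 − (-39)·21)| = 6282, so the area is 3141.
Along each edge there are gcd(|Δx|,|Δy|)+1 lattice points, so counting each shared vertex once the boundary has gcd(7,10) + gcd(1,77) + gcd(19,4) + gcd(49,76) + gcd(39,13) + gcd(23,28) = 1+1+1+1+13+1 = 18.
Pick's theorem gives I = A − B/2 + 1 = 3141 − 18/2 + 1 = 3133, so the closed region contains I + B = 3133 + 18 = 3151 lattice points.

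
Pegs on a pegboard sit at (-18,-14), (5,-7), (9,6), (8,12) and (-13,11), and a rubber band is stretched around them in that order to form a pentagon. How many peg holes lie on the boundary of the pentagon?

9

The number of boundary lattice points is Σ gcd(|Δx|,|Δy|) = gcd(23,7) + gcd(4,13) + gcd(1,6) + gcd(21,1) + gcd(5,25) = 1+1+1+1+5 = 9.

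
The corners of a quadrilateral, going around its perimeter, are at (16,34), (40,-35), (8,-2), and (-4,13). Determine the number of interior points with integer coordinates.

By the shoelace formula, twice the signed area is |[16·(-35) − 40·34] + [40·(-2) − 8·(-35)] + [8·13 − (-4)·(-2)] + [(-4)·34 − 16·13]| = 1968, so the area is 984.
Summing gcd(|Δx|,|Δy|) over the edges gives the boundary count: gcd(24,69) + gcd(32,33) + gcd(12,15) + gcd(20,21) = 3+1+3+1 = 8.
Pick's theorem gives I = A − B/2 + 1 = 984 − 8/2 + 1 = 981.

981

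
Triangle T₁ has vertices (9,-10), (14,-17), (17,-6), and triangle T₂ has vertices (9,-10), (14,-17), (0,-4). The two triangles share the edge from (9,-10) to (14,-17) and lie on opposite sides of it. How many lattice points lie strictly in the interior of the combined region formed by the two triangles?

The union is the simple quadrilateral with vertices (9,-10), (17,-6), (14,-17), (0,-4) in order.
The shoelace formula gives twice the area as |(9·(-6) − 17·(-10)) + (17·(-17) − 14·(-6)) + (14·(-4) − 0·(-17)) + (0·(-10) − 9·(-4))| = 109, so the area is 54.5.
Summing gcd(|Δx|,|Δy|) over the edges gives the boundary count: gcd(8,4) + gcd(3,11) + gcd(14,13) + gcd(9,6) = 4+1+1+3 = 9.
By Pick's theorem I = A − B/2 + 1 = 54.5 − 9/2 + 1 = 51.

51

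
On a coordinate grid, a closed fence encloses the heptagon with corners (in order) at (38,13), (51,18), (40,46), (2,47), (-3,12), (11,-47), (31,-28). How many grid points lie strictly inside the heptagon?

The shoelace formula gives twice the area as |[38·18 − 51·13] + [51·46 − 40·18] + [40·47 − 2·46] + [2·12 − (-3)·47] + [(-3)·(-47) − 11·12] + [11·(-28) − 31·(-47)] + [31·13 − 38·(-28)]| = 6225, so the area is 6225/2.
Along each edge there are gcd(|Δx|,|Δy|)+1 lattice points, so counting each shared vertex once the boundary has gcd(13,5) + gcd(11,28) + gcd(38,1) + gcd(5,35) + gcd(14,59) + gcd(20,19) + gcd(7,41) = 1+1+1+5+1+1+1 = 11.
Pick's theorem gives I = A − B/2 + 1 = 6225/2 − 11/2 + 1 = 3108.

3108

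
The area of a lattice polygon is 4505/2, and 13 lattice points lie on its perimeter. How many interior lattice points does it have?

Pick's theorem A = I + B/2 − 1 rearranges to I = A − B/2 + 1 = 4505/2 − 13/2 + 1 = 2247.

2247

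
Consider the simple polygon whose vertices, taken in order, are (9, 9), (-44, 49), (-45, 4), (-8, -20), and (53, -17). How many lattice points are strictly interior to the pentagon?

2810

By the shoelace formula, twice the signed area is |[9·49 − (-44)·9] + [(-44)·4 − (-45)·49] + [(-45)·(-20) − (-8)·4] + [(-8)·(-17) − 53·(-20)] + [53·9 − 9·(-17)]| = 5624, so the area is 2812.
Summing gcd(|Δx|,|Δy|) over the edges gives the boundary count: gcd(53,40) + gcd(1,45) + gcd(37,24) + gcd(61,3) + gcd(44,26) = 1+1+1+1+2 = 6.
By Pick's theorem A = I + B/2 − 1, so I = 2812 − 6/2 + 1 = 2810.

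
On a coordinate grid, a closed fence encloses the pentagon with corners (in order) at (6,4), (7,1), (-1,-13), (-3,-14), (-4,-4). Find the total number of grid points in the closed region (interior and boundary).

91

The shoelace formula gives twice the area as |[6·1 − 7·4] + [7·(-13) − (-1)·1] + [(-1)·(-14) − (-3)·(-13)] + [(-3)·(-4) − (-4)·(-14)] + [(-4)·4 − 6·(-4)]| = 173, so the area is 86.5.
Along each edge there are gcd(|Δx|,|Δy|)+1 lattice points, so counting each shared vertex once the boundary has gcd(1,3) + gcd(8,14) + gcd(2,1) + gcd(1,10) + gcd(10,8) = 1+2+1+1+2 = 7.
Pick's theorem gives I = A − B/2 + 1 = 86.5 − 7/2 + 1 = 84, so the closed region contains I + B = 84 + 7 = 91 lattice points.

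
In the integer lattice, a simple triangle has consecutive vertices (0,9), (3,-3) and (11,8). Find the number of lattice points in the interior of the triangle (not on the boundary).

63

Using the shoelace formula, 2A = |[0·(-3) − 3·9] + [3·8 − 11·(-3)] + [11·9 − 0·8]| = 129, so the area is 64.5.
Summing gcd(|Δx|,|Δy|) over the edges gives the boundary count: gcd(3,12) + gcd(8,11) + gcd(11,1) = 3+1+1 = 5.
Pick's theorem gives I = A − B/2 + 1 = 64.5 − 5/2 + 1 = 63.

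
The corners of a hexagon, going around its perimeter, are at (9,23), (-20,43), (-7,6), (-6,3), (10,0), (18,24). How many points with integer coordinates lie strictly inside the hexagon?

The shoelace formula gives twice the area as |[9·43 − (-20)·23] + [(-20)·6 − (-7)·43] + [(-7)·3 − (-6)·6] + [(-6)·0 − 10·3] + [10·24 − 18·0] + [18·23 − 9·24]| = 1451, so the area is 1451/2.
The number of boundary lattice points is Σ gcd(|Δx|,|Δy|) = gcd(29,20) + gcd(13,37) + gcd(1,3) + gcd(16,3) + gcd(8,24) + gcd(9,1) = 1+1+1+1+8+1 = 13.
Pick's theorem gives I = A − B/2 + 1 = 1451/2 − 13/2 + 1 = 720.

720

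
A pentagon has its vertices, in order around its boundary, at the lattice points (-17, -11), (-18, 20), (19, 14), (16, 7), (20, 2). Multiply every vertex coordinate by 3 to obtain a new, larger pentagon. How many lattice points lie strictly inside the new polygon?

6991

Using the shoelace formula, 2A = |((-17)·20 − (-18)·(-11)) + ((-18)·14 − 19·20) + (19·7 − 16·14) + (16·2 − 20·7) + (20·(-11) − (-17)·2)| = 1555, so the area is 777.5.
The number of boundary lattice points is Σ gcd(|Δx|,|Δy|) = gcd(1,31) + gcd(37,6) + gcd(3,7) + gcd(4,5) + gcd(37,13) = 1+1+1+1+1 = 5.
Scaling by 3 multiplies the area by 3² = 9 (so the new area is 6997.5) and multiplies the boundary lattice-point count by 3, giving 15.
By Pick's theorem, the interior count of the dilated polygon is 6997.5 − 15/2 + 1 = 6991.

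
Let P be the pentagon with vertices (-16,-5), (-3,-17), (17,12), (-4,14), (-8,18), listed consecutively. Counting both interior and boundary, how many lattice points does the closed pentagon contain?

By the shoelace formula, twice the signed area is |[(-16)·(-17) − (-3)·(-5)] + [(-3)·12 − 17·(-17)] + [17·14 − (-4)·12] + [(-4)·18 − (-8)·14] + [(-8)·(-5) − (-16)·18]| = 1164, so the area is 582.
The number of boundary lattice points is Σ gcd(|Δx|,|Δy|) = gcd(13,12) + gcd(20,29) + gcd(21,2) + gcd(4,4) + gcd(8,23) = 1+1+1+4+1 = 8.
Pick's theorem gives I = A − B/2 + 1 = 582 − 8/2 + 1 = 579, so the closed region contains I + B = 579 + 8 = 587 lattice points.

587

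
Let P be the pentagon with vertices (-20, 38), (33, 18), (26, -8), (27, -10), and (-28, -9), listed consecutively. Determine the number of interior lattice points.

Using the shoelace formula, 2A = |[(-20)·18 − 33·38] + [33·(-8) − 26·18] + [26·(-10) − 27·(-8)] + [27·(-9) − (-28)·(-10)] + [(-28)·38 − (-20)·(-9)]| = 4157, so the area is 4157/2.
The number of boundary lattice points is Σ gcd(|Δx|,|Δy|) = gcd(53,20) + gcd(7,26) + gcd(1,2) + gcd(55,1) + gcd(8,47) = 1+1+1+1+1 = 5.
Pick's theorem gives I = A − B/2 + 1 = 4157/2 − 5/2 + 1 = 2077.

2077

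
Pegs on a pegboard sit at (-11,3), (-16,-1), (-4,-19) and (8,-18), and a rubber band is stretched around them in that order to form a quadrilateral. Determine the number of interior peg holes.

201

By the shoelace formula, twice the signed area is |[(-11)·(-1) − (-16)·3] + [(-16)·(-19) − (-4)·(-1)] + [(-4)·(-18) − 8·(-19)] + [8·3 − (-11)·(-18)]| = 409, so the area is 204.5.
Along each edge there are gcd(|Δx|,|Δy|)+1 lattice points, so counting each shared vertex once the boundary has gcd(5,4) + gcd(12,18) + gcd(12,1) + gcd(19,21) = 1+6+1+1 = 9.
By Pick's theorem A = I + B/2 − 1, so I = 204.5 − 9/2 + 1 = 201.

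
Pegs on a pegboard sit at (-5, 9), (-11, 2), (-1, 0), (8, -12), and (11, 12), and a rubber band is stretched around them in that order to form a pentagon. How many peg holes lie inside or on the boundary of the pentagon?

The shoelace formula gives twice the area as |((-5)·2 − (-11)·9) + ((-11)·0 − (-1)·2) + ((-1)·(-12) − 8·0) + (8·12 − 11·(-12)) + (11·9 − (-5)·12)| = 490, so the area is 245.
Along each edge there are gcd(|Δx|,|Δy|)+1 lattice points, so counting each shared vertex once the boundary has gcd(6,7) + gcd(10,2) + gcd(9,12) + gcd(3,24) + gcd(16,3) = 1+2+3+3+1 = 10.
Pick's theorem gives I = A − B/2 + 1 = 245 − 10/2 + 1 = 241, so the closed region contains I + B = 241 + 10 = 251 lattice points.

251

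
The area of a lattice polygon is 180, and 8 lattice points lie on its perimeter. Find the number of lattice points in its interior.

From Pick's theorem, I = A − B/2 + 1 = 180 − 8/2 + 1 = 177.

177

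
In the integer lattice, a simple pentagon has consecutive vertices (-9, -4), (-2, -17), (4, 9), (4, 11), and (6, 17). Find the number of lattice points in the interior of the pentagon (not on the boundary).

By the shoelace formula, twice the signed area is |[(-9)·(-17) − (-2)·(-4)] + [(-2)·9 − 4·(-17)] + [4·11 − 4·9] + [4·17 − 6·11] + [6·(-4) − (-9)·17]| = 334, so the area is 167.
Along each edge there are gcd(|Δx|,|Δy|)+1 lattice points, so counting each shared vertex once the boundary has gcd(7,13) + gcd(6,26) + gcd(0,2) + gcd(2,6) + gcd(15,21) = 1+2+2+2+3 = 10.
Pick's theorem gives I = A − B/2 + 1 = 167 − 10/2 + 1 = 163.

163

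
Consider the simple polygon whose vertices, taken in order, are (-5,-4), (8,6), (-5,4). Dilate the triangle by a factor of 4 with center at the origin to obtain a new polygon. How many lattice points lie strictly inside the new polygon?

The shoelace formula gives twice the area as |((-5)·6 − 8·(-4)) + (8·4 − (-5)·6) + ((-5)·(-4) − (-5)·4)| = 104, so the area is 52.
Summing gcd(|Δx|,|Δy|) over the edges gives the boundary count: gcd(13,10) + gcd(13,2) + gcd(0,8) = 1+1+8 = 10.
Scaling by 4 multiplies the area by 4² = 16 (so the new area is 832) and multiplies the boundary lattice-point count by 4, giving 40.
By Pick's theorem, the interior count of the dilated polygon is 832 − 40/2 + 1 = 813.

813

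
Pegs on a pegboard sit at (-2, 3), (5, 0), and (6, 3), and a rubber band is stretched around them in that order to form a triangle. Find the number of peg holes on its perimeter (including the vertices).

Along each edge there are gcd(|Δx|,|Δy|)+1 lattice points, so counting each shared vertex once the boundary has gcd(7,3) + gcd(1,3) + gcd(8,0) = 1+1+8 = 10.

10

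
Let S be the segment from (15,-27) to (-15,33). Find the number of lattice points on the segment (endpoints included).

31

The number of lattice points on a segment between lattice points is gcd(|Δx|,|Δy|) + 1 = gcd(30,60) + 1 = 30 + 1 = 31.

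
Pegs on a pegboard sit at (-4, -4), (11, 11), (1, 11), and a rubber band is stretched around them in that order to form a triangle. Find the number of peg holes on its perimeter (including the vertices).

Along each edge there are gcd(|Δx|,|Δy|)+1 lattice points, so counting each shared vertex once the boundary has gcd(15,15) + gcd(10,0) + gcd(5,15) = 15+10+5 = 30.

30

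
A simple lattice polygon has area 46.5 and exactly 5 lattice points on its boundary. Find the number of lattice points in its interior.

From Pick's theorem, I = A − B/2 + 1 = 46.5 − 5/2 + 1 = 45.

45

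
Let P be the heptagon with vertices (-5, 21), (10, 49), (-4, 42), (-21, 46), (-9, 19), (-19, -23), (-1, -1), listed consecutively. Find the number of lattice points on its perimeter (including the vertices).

18

The number of boundary lattice points is Σ gcd(|Δx|,|Δy|) = gcd(15,28) + gcd(14,7) + gcd(17,4) + gcd(12,27) + gcd(10,42) + gcd(18,22) + gcd(4,22) = 1+7+1+3+2+2+2 = 18.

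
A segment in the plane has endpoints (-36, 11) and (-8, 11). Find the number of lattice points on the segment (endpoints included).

29

The number of lattice points on a segment between lattice points is gcd(|Δx|,|Δy|) + 1 = gcd(28,0) + 1 = 28 + 1 = 29.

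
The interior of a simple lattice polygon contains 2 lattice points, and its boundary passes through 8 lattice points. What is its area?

5

By Pick's theorem, A = I + B/2 − 1 = 2 + 8/2 − 1 = 5.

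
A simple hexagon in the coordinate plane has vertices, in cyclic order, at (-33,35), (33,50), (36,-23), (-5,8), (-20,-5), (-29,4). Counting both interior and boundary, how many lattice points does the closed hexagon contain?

By the shoelace formula, twice the signed area is |((-33)·50 − 33·35) + (33·(-23) − 36·50) + (36·8 − (-5)·(-23)) + ((-5)·(-5) − (-20)·8) + ((-20)·4 − (-29)·(-5)) + ((-29)·35 − (-33)·4)| = 6114, so the area is 3057.
The number of boundary lattice points is Σ gcd(|Δx|,|Δy|) = gcd(66,15) + gcd(3,73) + gcd(41,31) + gcd(15,13) + gcd(9,9) + gcd(4,31) = 3+1+1+1+9+1 = 16.
Pick's theorem gives I = A − B/2 + 1 = 3057 − 16/2 + 1 = 3050, so the closed region contains I + B = 3050 + 16 = 3066 lattice points.

3066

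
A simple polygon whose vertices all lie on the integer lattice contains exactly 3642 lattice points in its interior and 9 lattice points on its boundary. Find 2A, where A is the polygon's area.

By Pick's theorem, A = I + B/2 − 1 = 3642 + 9/2 − 1 = 7291/2.
Hence 2A = 7291.

7291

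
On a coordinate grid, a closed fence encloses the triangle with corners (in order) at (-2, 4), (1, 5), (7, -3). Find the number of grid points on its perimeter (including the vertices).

Along each edge there are gcd(|Δx|,|Δy|)+1 lattice points, so counting each shared vertex once the boundary has gcd(3,1) + gcd(6,8) + gcd(9,7) = 1+2+1 = 4.

4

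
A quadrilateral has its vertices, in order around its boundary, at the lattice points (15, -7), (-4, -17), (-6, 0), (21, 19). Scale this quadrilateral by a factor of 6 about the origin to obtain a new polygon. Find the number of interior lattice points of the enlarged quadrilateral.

By the shoelace formula, twice the signed area is |(15·(-17) − (-4)·(-7)) + ((-4)·0 − (-6)·(-17)) + ((-6)·19 − 21·0) + (21·(-7) − 15·19)| = 931, so the area is 931/2.
Summing gcd(|Δx|,|Δy|) over the edges gives the boundary count: gcd(19,10) + gcd(2,17) + gcd(27,19) + gcd(6,26) = 1+1+1+2 = 5.
Scaling by 6 multiplies the area by 6² = 36 (so the new area is 16758) and multiplies the boundary lattice-point count by 6, giving 30.
By Pick's theorem, the interior count of the dilated polygon is 16758 − 30/2 + 1 = 16744.

16744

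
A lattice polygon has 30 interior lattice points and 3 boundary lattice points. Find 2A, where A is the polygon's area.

61

Pick's theorem states A = I + B/2 − 1, so A = 30 + 3/2 − 1 = 61/2.
Hence 2A = 61.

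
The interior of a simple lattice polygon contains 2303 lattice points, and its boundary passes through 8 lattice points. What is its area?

Pick's theorem states A = I + B/2 − 1, so A = 2303 + 8/2 − 1 = 2306.

2306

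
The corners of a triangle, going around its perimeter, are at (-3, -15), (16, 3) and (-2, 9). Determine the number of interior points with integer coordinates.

216

By the shoelace formula, twice the signed area is |[(-3)·3 − 16·(-15)] + [16·9 − (-2)·3] + [(-2)·(-15) − (-3)·9]| = 438, so the area is 219.
Summing gcd(|Δx|,|Δy|) over the edges gives the boundary count: gcd(19,18) + gcd(18,6) + gcd(1,24) = 1+6+1 = 8.
By Pick's theorem A = I + B/2 − 1, so I = 219 − 8/2 + 1 = 216.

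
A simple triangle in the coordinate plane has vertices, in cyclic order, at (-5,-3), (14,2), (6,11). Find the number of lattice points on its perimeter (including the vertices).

3

Along each edge there are gcd(|Δx|,|Δy|)+1 lattice points, so counting each shared vertex once the boundary has gcd(19,5) + gcd(8,9) + gcd(11,14) = 1+1+1 = 3.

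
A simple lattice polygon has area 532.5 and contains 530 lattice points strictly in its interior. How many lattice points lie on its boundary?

Pick's theorem gives A = I + B/2 − 1, so B = 2(A − I + 1) = 2(532.5 − 530 + 1) = 7.

7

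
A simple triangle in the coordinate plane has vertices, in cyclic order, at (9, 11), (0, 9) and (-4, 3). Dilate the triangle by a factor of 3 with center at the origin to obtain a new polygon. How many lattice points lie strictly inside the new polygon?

By the shoelace formula, twice the signed area is |(9·9 − 0·11) + (0·3 − (-4)·9) + ((-4)·11 − 9·3)| = 46, so the area is 23.
The number of boundary lattice points is Σ gcd(|Δx|,|Δy|) = gcd(9,2) + gcd(4,6) + gcd(13,8) = 1+2+1 = 4.
Scaling by 3 multiplies the area by 3² = 9 (so the new area is 207) and multiplies the boundary lattice-point count by 3, giving 12.
By Pick's theorem, the interior count of the dilated polygon is 207 − 12/2 + 1 = 202.

202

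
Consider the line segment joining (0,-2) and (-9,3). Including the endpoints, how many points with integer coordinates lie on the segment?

The number of lattice points on a segment between lattice points is gcd(|Δx|,|Δy|) + 1 = gcd(9,5) + 1 = 1 + 1 = 2.

2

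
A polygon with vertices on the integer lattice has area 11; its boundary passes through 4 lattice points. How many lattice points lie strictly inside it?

Pick's theorem A = I + B/2 − 1 rearranges to I = A − B/2 + 1 = 11 − 4/2 + 1 = 10.

10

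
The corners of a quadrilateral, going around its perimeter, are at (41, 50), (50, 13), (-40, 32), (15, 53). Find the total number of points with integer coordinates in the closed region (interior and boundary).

The shoelace formula gives twice the area as |(41·13 − 50·50) + (50·32 − (-40)·13) + ((-40)·53 − 15·32) + (15·50 − 41·53)| = 3870, so the area is 1935.
Summing gcd(|Δx|,|Δy|) over the edges gives the boundary count: gcd(9,37) + gcd(90,19) + gcd(55,21) + gcd(26,3) = 1+1+1+1 = 4.
Pick's theorem gives I = A − B/2 + 1 = 1935 − 4/2 + 1 = 1934, so the closed region contains I + B = 1934 + 4 = 1938 lattice points.

1938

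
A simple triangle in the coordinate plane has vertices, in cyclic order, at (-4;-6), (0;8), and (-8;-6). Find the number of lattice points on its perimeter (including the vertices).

8

The number of boundary lattice points is Σ gcd(|Δx|,|Δy|) = gcd(4,14) + gcd(8,14) + gcd(4,0) = 2+2+4 = 8.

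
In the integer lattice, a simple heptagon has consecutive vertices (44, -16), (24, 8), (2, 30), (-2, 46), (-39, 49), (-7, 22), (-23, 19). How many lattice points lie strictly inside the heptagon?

Using the shoelace formula, 2A = |(44·8 − 24·(-16)) + (24·30 − 2·8) + (2·46 − (-2)·30) + ((-2)·49 − (-39)·46) + ((-39)·22 − (-7)·49) + ((-7)·19 − (-23)·22) + ((-23)·(-16) − 44·19)| = 2678, so the area is 1339.
Along each edge there are gcd(|Δx|,|Δy|)+1 lattice points, so counting each shared vertex once the boundary has gcd(20,24) + gcd(22,22) + gcd(4,16) + gcd(37,3) + gcd(32,27) + gcd(16,3) + gcd(67,35) = 4+22+4+1+1+1+1 = 34.
By Pick's theorem A = I + B/2 − 1, so I = 1339 − 34/2 + 1 = 1323.

1323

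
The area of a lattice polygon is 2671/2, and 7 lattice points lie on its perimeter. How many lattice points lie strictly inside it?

1333

From Pick's theorem, I = A − B/2 + 1 = 2671/2 − 7/2 + 1 = 1333.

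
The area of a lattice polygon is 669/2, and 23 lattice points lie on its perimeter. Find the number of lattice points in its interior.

From Pick's theorem, I = A − B/2 + 1 = 669/2 − 23/2 + 1 = 324.

324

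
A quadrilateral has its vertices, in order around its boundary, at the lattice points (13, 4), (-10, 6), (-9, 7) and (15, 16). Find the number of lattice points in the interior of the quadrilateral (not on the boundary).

145

By the shoelace formula, twice the signed area is |[13·6 − (-10)·4] + [(-10)·7 − (-9)·6] + [(-9)·16 − 15·7] + [15·4 − 13·16]| = 295, so the area is 147.5.
Summing gcd(|Δx|,|Δy|) over the edges gives the boundary count: gcd(23,2) + gcd(1,1) + gcd(24,9) + gcd(2,12) = 1+1+3+2 = 7.
Pick's theorem gives I = A − B/2 + 1 = 147.5 − 7/2 + 1 = 145.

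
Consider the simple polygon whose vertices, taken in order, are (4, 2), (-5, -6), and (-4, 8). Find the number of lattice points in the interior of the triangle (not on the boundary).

58

Using the shoelace formula, 2A = |[4·(-6) − (-5)·2] + [(-5)·8 − (-4)·(-6)] + [(-4)·2 − 4·8]| = 118, so the area is 59.
The number of boundary lattice points is Σ gcd(|Δx|,|Δy|) = gcd(9,8) + gcd(1,14) + gcd(8,6) = 1+1+2 = 4.
Pick's theorem gives I = A − B/2 + 1 = 59 − 4/2 + 1 = 58.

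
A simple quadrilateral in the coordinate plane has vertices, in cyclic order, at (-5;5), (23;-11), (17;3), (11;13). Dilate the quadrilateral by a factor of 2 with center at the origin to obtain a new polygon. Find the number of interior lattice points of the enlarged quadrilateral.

993

By the shoelace formula, twice the signed area is |[(-5)·(-11) − 23·5] + [23·3 − 17·(-11)] + [17·13 − 11·3] + [11·5 − (-5)·13]| = 504, so the area is 252.
Along each edge there are gcd(|Δx|,|Δy|)+1 lattice points, so counting each shared vertex once the boundary has gcd(28,16) + gcd(6,14) + gcd(6,10) + gcd(16,8) = 4+2+2+8 = 16.
Scaling by 2 multiplies the area by 2² = 4 (so the new area is 1008) and multiplies the boundary lattice-point count by 2, giving 32.
By Pick's theorem, the interior count of the dilated polygon is 1008 − 32/2 + 1 = 993.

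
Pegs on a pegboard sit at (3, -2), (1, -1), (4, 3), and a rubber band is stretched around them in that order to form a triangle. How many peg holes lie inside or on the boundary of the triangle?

The shoelace formula gives twice the area as |(3·(-1) − 1·(-2)) + (1·3 − 4·(-1)) + (4·(-2) − 3·3)| = 11, so the area is 5.5.
The number of boundary lattice points is Σ gcd(|Δx|,|Δy|) = gcd(2,1) + gcd(3,4) + gcd(1,5) = 1+1+1 = 3.
Pick's theorem gives I = A − B/2 + 1 = 5.5 − 3/2 + 1 = 5, so the closed region contains I + B = 5 + 3 = 8 lattice points.

8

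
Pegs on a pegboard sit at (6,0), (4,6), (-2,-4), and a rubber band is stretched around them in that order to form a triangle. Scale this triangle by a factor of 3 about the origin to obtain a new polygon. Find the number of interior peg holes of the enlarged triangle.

Using the shoelace formula, 2A = |[6·6 − 4·0] + [4·(-4) − (-2)·6] + [(-2)·0 − 6·(-4)]| = 56, so the area is 28.
The number of boundary lattice points is Σ gcd(|Δx|,|Δy|) = gcd(2,6) + gcd(6,10) + gcd(8,4) = 2+2+4 = 8.
Scaling by 3 multiplies the area by 3² = 9 (so the new area is 252) and multiplies the boundary lattice-point count by 3, giving 24.
By Pick's theorem, the interior count of the dilated polygon is 252 − 24/2 + 1 = 241.

241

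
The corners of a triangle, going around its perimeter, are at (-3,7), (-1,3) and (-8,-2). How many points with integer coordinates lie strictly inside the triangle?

18

The shoelace formula gives twice the area as |((-3)·3 − (-1)·7) + ((-1)·(-2) − (-8)·3) + ((-8)·7 − (-3)·(-2))| = 38, so the area is 19.
Summing gcd(|Δx|,|Δy|) over the edges gives the boundary count: gcd(2,4) + gcd(7,5) + gcd(5,9) = 2+1+1 = 4.
Pick's theorem gives I = A − B/2 + 1 = 19 − 4/2 + 1 = 18.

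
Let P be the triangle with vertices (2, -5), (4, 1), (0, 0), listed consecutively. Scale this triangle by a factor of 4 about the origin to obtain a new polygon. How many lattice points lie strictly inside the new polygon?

169

The shoelace formula gives twice the area as |[2·1 − 4·(-5)] + [4·0 − 0·1] + [0·(-5) − 2·0]| = 22, so the area is 11.
Along each edge there are gcd(|Δx|,|Δy|)+1 lattice points, so counting each shared vertex once the boundary has gcd(2,6) + gcd(4,1) + gcd(2,5) = 2+1+1 = 4.
Scaling by 4 multiplies the area by 4² = 16 (so the new area is 176) and multiplies the boundary lattice-point count by 4, giving 16.
By Pick's theorem, the interior count of the dilated polygon is 176 − 16/2 + 1 = 169.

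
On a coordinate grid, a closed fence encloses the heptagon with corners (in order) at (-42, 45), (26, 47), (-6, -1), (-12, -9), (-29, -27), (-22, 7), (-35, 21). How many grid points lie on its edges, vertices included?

Summing gcd(|Δx|,|Δy|) over the edges gives the boundary count: gcd(68,2) + gcd(32,48) + gcd(6,8) + gcd(17,18) + gcd(7,34) + gcd(13,14) + gcd(7,24) = 2+16+2+1+1+1+1 = 24.

24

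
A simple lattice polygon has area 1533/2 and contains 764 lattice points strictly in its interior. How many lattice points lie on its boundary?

Pick's theorem gives A = I + B/2 − 1, so B = 2(A − I + 1) = 2(1533/2 − 764 + 1) = 7.

7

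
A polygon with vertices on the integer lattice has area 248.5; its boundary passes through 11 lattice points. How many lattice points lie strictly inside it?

244

From Pick's theorem, I = A − B/2 + 1 = 248.5 − 11/2 + 1 = 244.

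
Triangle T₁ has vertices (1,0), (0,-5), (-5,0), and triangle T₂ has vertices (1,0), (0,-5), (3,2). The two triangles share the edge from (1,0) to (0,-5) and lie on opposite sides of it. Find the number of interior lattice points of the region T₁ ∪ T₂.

The union is the simple quadrilateral with vertices (1,0), (-5,0), (0,-5), (3,2) in order.
By the shoelace formula, twice the signed area is |(1·0 − (-5)·0) + ((-5)·(-5) − 0·0) + (0·2 − 3·(-5)) + (3·0 − 1·2)| = 38, so the area is 19.
The number of boundary lattice points is Σ gcd(|Δx|,|Δy|) = gcd(6,0) + gcd(5,5) + gcd(3,7) + gcd(2,2) = 6+5+1+2 = 14.
By Pick's theorem I = A − B/2 + 1 = 19 − 14/2 + 1 = 13.

13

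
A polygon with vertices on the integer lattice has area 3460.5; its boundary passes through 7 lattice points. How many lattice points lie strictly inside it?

3458

Pick's theorem A = I + B/2 − 1 rearranges to I = A − B/2 + 1 = 3460.5 − 7/2 + 1 = 3458.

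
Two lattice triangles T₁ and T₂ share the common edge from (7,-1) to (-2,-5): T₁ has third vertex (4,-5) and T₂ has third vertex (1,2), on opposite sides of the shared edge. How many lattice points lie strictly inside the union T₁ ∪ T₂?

The union is the simple quadrilateral with vertices (7,-1), (4,-5), (-2,-5), (1,2) in order.
Using the shoelace formula, 2A = |[7·(-5) − 4·(-1)] + [4·(-5) − (-2)·(-5)] + [(-2)·2 − 1·(-5)] + [1·(-1) − 7·2]| = 75, so the area is 37.5.
Summing gcd(|Δx|,|Δy|) over the edges gives the boundary count: gcd(3,4) + gcd(6,0) + gcd(3,7) + gcd(6,3) = 1+6+1+3 = 11.
By Pick's theorem I = A − B/2 + 1 = 37.5 − 11/2 + 1 = 33.

33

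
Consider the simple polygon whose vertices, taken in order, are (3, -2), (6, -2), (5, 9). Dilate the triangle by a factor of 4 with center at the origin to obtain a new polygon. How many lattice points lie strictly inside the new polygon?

255

The shoelace formula gives twice the area as |[3·(-2) − 6·(-2)] + [6·9 − 5·(-2)] + [5·(-2) − 3·9]| = 33, so the area is 33/2.
The number of boundary lattice points is Σ gcd(|Δx|,|Δy|) = gcd(3,0) + gcd(1,11) + gcd(2,11) = 3+1+1 = 5.
Scaling by 4 multiplies the area by 4² = 16 (so the new area is 264) and multiplies the boundary lattice-point count by 4, giving 20.
By Pick's theorem, the interior count of the dilated polygon is 264 − 20/2 + 1 = 255.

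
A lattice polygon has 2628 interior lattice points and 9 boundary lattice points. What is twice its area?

Pick's theorem states A = I + B/2 − 1, so A = 2628 + 9/2 − 1 = 5263/2.
Hence 2A = 5263.

5263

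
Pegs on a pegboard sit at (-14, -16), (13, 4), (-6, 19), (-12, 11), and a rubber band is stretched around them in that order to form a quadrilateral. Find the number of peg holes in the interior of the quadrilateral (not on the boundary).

By the shoelace formula, twice the signed area is |((-14)·4 − 13·(-16)) + (13·19 − (-6)·4) + ((-6)·11 − (-12)·19) + ((-12)·(-16) − (-14)·11)| = 931, so the area is 465.5.
The number of boundary lattice points is Σ gcd(|Δx|,|Δy|) = gcd(27,20) + gcd(19,15) + gcd(6,8) + gcd(2,27) = 1+1+2+1 = 5.
Pick's theorem gives I = A − B/2 + 1 = 465.5 − 5/2 + 1 = 464.

464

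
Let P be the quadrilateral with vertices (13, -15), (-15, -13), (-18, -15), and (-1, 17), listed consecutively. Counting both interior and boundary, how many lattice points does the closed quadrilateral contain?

The shoelace formula gives twice the area as |[13·(-13) − (-15)·(-15)] + [(-15)·(-15) − (-18)·(-13)] + [(-18)·17 − (-1)·(-15)] + [(-1)·(-15) − 13·17]| = 930, so the area is 465.
The number of boundary lattice points is Σ gcd(|Δx|,|Δy|) = gcd(28,2) + gcd(3,2) + gcd(17,32) + gcd(14,32) = 2+1+1+2 = 6.
Pick's theorem gives I = A − B/2 + 1 = 465 − 6/2 + 1 = 463, so the closed region contains I + B = 463 + 6 = 469 lattice points.

469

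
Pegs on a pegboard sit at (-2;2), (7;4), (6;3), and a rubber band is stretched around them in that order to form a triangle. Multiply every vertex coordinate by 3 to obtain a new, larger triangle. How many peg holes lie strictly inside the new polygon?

28

Using the shoelace formula, 2A = |[(-2)·4 − 7·2] + [7·3 − 6·4] + [6·2 − (-2)·3]| = 7, so the area is 3.5.
Along each edge there are gcd(|Δx|,|Δy|)+1 lattice points, so counting each shared vertex once the boundary has gcd(9,2) + gcd(1,1) + gcd(8,1) = 1+1+1 = 3.
Scaling by 3 multiplies the area by 3² = 9 (so the new area is 31.5) and multiplies the boundary lattice-point count by 3, giving 9.
By Pick's theorem, the interior count of the dilated polygon is 31.5 − 9/2 + 1 = 28.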